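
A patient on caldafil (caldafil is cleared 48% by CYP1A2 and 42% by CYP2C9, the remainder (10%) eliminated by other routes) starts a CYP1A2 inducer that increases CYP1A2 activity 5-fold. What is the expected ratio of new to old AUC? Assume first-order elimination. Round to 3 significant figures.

0.342

CYP1A2: 0.48 × 5 = 2.4
CYP2C9: 0.42 (unchanged)
Other: 0.1 (unchanged)
CL_new/CL_old = 2.4 + 0.42 + 0.1 = 2.92.
AUC ratio = CL_old/CL_new = 1 / 2.92 = 0.342.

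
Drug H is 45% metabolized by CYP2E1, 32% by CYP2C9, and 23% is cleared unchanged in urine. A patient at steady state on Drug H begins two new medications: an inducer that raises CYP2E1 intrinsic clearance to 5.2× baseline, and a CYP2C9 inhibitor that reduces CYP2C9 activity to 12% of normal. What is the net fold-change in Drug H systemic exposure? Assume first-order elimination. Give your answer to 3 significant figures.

The CYP2E1 pathway (45% of clearance) is boosted to 5.2× activity: 0.45 × 5.2 = 2.34.
The CYP2C9 pathway (32% of clearance) falls to 0.12× activity: 0.32 × 0.12 = 0.0384.
Non-CYP routes (23%) are unchanged.
CL_new/CL_old = 2.34 + 0.0384 + 0.23 = 2.6084.
Systemic exposure ∝ 1/CL: fold-change = 1 / 2.6084 = 0.383.

0.383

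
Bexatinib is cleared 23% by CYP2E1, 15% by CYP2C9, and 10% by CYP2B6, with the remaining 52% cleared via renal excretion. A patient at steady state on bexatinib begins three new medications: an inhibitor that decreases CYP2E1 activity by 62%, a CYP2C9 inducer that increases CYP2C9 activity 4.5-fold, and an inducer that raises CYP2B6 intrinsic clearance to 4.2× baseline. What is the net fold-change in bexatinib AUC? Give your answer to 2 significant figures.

The CYP2E1 pathway (23% of clearance) falls to 0.38× activity: 0.23 × 0.38 = 0.0874.
The CYP2C9 pathway (15% of clearance) rises to 4.5× activity: 0.15 × 4.5 = 0.675.
The CYP2B6 pathway (10% of clearance) increases to 4.2× activity: 0.1 × 4.2 = 0.42.
The remaining 52% of clearance is unaffected.
CL_new/CL_old = 0.0874 + 0.675 + 0.42 + 0.52 = 1.7024.
Because AUC varies inversely with clearance, the combined effect is 1 / 1.7024 = 0.59.

0.59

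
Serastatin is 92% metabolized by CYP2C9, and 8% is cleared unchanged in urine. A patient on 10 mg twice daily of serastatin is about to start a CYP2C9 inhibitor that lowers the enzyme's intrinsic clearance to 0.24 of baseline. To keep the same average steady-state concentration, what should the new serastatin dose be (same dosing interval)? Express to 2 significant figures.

CYP2C9: 0.92 × 0.24 = 0.2208
Other: 0.08 (unchanged)
New clearance relative to baseline: 0.2208 + 0.08 = 0.3008.
To maintain the same steady-state level, dose must scale with clearance: new dose = 10 × 0.3008 = 3.0 mg.

3.0 mg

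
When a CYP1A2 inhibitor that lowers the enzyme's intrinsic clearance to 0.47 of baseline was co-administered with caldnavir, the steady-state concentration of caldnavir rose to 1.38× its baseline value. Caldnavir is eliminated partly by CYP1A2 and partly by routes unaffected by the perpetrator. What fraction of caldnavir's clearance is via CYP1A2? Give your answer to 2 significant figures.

CL'/CL = 1 / 1.38 = 0.7246
0.47·fm + (1 − fm) = 0.7246
fm = (0.7246 − 1) / (0.47 − 1) = 0.52

0.52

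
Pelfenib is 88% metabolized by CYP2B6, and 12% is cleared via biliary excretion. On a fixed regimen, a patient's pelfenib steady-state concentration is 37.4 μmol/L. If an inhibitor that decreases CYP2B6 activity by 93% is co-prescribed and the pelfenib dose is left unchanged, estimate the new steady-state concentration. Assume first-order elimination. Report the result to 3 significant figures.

206 μmol/L

CYP2B6: 0.88 × 0.07 = 0.0616
Other: 0.12 (unchanged)
New clearance relative to baseline: 0.0616 + 0.12 = 0.1816.
Steady-state concentration ∝ 1/CL, so new value = 37.4 / 0.1816 = 206 μmol/L.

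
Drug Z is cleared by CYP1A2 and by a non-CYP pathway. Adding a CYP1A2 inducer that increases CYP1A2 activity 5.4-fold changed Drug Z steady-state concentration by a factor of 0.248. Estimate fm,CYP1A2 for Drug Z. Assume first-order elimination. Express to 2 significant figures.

Let fm be the CYP1A2 fraction. New clearance relative to baseline = fm × 5.4 + (1 − fm).
Steady-state concentration ratio = 1 / (new CL fraction), so new CL fraction = 1 / 0.248 = 4.032.
fm × 5.4 + 1 − fm = 4.032  ⇒  fm × (5.4 − 1) = 3.032  ⇒  fm = 0.69.

0.69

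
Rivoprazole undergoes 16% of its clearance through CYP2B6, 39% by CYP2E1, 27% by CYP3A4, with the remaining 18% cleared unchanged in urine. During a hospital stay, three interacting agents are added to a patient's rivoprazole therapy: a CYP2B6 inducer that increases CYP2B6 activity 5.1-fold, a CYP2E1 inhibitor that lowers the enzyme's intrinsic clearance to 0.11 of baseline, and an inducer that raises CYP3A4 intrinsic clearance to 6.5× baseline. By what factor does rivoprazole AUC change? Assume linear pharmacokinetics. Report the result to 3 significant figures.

0.358

CYP2B6: 0.16 × 5.1 = 0.816
CYP2E1: 0.39 × 0.11 = 0.0429
CYP3A4: 0.27 × 6.5 = 1.755
Other: 0.18 (unchanged)
Relative clearance = 0.816 + 0.0429 + 1.755 + 0.18 = 2.7939.
Net AUC ratio = 1 / 2.7939 = 0.358.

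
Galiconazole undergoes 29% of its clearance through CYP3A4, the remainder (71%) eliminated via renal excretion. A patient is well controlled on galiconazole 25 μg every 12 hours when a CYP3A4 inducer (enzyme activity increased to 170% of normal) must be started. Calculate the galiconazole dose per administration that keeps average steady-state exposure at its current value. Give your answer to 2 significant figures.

30 μg

CYP3A4: 0.29 × 1.7 = 0.493
Other: 0.71 (unchanged)
Relative clearance = 0.493 + 0.71 = 1.203.
Exposure is unchanged when dose changes in proportion to clearance. New dose = 25 μg × 1.203 = 30 μg.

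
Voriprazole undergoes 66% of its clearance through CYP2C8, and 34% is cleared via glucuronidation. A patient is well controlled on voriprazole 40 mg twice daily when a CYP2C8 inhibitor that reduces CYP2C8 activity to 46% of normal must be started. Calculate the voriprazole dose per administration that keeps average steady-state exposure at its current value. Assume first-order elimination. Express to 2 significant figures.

26 mg

CYP2C8: 0.66 × 0.46 = 0.3036
Other: 0.34 (unchanged)
Relative clearance = 0.3036 + 0.34 = 0.6436.
To maintain the same steady-state level, dose must scale with clearance: new dose = 40 × 0.6436 = 26 mg.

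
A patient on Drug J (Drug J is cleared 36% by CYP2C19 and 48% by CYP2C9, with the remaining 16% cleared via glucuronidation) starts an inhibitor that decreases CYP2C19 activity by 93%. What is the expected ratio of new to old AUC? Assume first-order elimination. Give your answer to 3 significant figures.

1.50

The CYP2C19 pathway (36% of clearance) drops to 0.07× activity: 0.36 × 0.07 = 0.0252.
CYP2C9 (48%) and the residual 16% are unaffected.
New clearance relative to baseline: 0.0252 + 0.48 + 0.16 = 0.6652.
Since AUC ∝ 1/CL, the ratio is 1 / 0.6652 = 1.50.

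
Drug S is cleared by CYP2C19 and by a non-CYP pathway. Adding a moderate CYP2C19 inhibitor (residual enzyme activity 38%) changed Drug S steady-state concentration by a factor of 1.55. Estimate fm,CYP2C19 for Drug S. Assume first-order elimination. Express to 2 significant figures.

Let fm be the CYP2C19 fraction. New clearance relative to baseline = fm × 0.38 + (1 − fm).
Steady-state concentration ratio = 1 / (new CL fraction), so new CL fraction = 1 / 1.55 = 0.6452.
fm × 0.38 + 1 − fm = 0.6452  ⇒  fm × (0.38 − 1) = −0.3548  ⇒  fm = 0.57.

0.57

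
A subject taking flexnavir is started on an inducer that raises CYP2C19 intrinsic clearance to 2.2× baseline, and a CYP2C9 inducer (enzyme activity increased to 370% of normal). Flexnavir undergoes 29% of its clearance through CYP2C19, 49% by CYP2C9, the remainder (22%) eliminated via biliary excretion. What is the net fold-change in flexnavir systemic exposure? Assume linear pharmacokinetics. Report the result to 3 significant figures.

0.374

The CYP2C19 pathway (29% of clearance) rises to 2.2× activity: 0.29 × 2.2 = 0.638.
The CYP2C9 pathway (49% of clearance) increases to 3.7× activity: 0.49 × 3.7 = 1.813.
Non-CYP routes (22%) are unchanged.
Relative clearance = 0.638 + 1.813 + 0.22 = 2.671.
Because systemic exposure varies inversely with clearance, the combined effect is 1 / 2.671 = 0.374.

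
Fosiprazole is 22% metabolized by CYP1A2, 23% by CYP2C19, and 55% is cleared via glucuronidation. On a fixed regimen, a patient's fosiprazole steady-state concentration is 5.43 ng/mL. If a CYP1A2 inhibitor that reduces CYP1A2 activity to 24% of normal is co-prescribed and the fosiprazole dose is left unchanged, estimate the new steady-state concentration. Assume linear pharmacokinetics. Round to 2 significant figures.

CYP1A2: 0.22 × 0.24 = 0.0528
CYP2C19: 0.23 (unchanged)
Other: 0.55 (unchanged)
Relative clearance = 0.0528 + 0.23 + 0.55 = 0.8328.
New steady-state concentration = baseline ÷ relative clearance = 5.43 / 0.8328 = 6.5 ng/mL.

6.5 ng/mL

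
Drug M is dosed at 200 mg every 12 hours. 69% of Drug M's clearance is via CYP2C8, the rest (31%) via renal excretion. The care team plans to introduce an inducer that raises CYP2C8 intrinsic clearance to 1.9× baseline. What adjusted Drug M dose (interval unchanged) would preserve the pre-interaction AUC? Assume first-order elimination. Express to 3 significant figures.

The CYP2C8 pathway (69% of clearance) increases to 1.9× activity: 0.69 × 1.9 = 1.311.
Non-CYP routes (31%) are unchanged.
Relative clearance = 1.311 + 0.31 = 1.621.
Exposure is unchanged when dose changes in proportion to clearance. New dose = 200 mg × 1.621 = 324 mg.

324 mg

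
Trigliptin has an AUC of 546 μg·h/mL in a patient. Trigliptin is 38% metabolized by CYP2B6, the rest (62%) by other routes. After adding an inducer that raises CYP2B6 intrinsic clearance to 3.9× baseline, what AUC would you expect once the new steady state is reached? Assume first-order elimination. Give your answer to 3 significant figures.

CYP2B6: 0.38 × 3.9 = 1.482
Other: 0.62 (unchanged)
New clearance relative to baseline: 1.482 + 0.62 = 2.102.
With dosing unchanged, AUC scales as 1/CL: 546 / 2.102 = 260 μg·h/mL.

260 μg·h/mL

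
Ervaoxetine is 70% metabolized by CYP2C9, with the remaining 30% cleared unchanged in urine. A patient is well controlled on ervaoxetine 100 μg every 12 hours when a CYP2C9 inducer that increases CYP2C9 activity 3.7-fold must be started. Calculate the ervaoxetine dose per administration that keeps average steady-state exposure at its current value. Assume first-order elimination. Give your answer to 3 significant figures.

The CYP2C9 pathway (70% of clearance) increases to 3.7× activity: 0.7 × 3.7 = 2.59.
Non-CYP routes (30%) are unchanged.
Relative clearance = 2.59 + 0.3 = 2.89.
Css,avg = (dose rate)/CL, so holding Css fixed requires dose ∝ CL: 100 × 2.89 = 289 μg.

289 μg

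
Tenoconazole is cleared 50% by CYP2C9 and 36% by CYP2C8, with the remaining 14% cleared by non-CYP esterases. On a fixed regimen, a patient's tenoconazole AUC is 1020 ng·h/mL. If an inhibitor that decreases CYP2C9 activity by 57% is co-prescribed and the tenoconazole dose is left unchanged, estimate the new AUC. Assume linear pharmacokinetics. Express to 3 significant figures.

1.43 × 10³ ng·h/mL

The CYP2C9 pathway (50% of clearance) is reduced to 0.43× activity: 0.5 × 0.43 = 0.215.
CYP2C8 (36%) and the residual 14% are unaffected.
New clearance relative to baseline: 0.215 + 0.36 + 0.14 = 0.715.
AUC ∝ 1/CL, so new value = 1020 / 0.715 = 1.43 × 10³ ng·h/mL.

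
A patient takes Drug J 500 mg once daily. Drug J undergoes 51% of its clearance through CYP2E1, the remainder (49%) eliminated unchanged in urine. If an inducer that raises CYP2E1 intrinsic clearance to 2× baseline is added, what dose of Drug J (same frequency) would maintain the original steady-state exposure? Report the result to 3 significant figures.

CYP2E1: 0.51 × 2 = 1.02
Other: 0.49 (unchanged)
CL_new/CL_old = 1.02 + 0.49 = 1.51.
Css,avg = (dose rate)/CL, so holding Css fixed requires dose ∝ CL: 500 × 1.51 = 755 mg.

755 mg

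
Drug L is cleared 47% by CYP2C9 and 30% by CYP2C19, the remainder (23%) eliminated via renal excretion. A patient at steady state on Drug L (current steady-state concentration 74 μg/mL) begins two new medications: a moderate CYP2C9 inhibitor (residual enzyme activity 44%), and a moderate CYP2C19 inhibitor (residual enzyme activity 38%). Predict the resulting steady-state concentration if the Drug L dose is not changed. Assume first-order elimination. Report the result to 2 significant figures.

1.3 × 10² μg/mL

CYP2C9: 0.47 × 0.44 = 0.2068
CYP2C19: 0.3 × 0.38 = 0.114
Other: 0.23 (unchanged)
CL_new/CL_old = 0.2068 + 0.114 + 0.23 = 0.5508.
Dividing the baseline by the relative clearance: 74 / 0.5508 = 1.3 × 10² μg/mL.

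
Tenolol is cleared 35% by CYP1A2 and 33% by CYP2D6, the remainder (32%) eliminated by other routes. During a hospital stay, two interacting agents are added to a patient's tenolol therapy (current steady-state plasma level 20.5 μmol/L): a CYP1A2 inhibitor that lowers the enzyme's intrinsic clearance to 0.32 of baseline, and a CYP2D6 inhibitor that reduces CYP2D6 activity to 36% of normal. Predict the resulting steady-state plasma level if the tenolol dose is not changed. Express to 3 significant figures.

The CYP1A2 pathway (35% of clearance) falls to 0.32× activity: 0.35 × 0.32 = 0.112.
The CYP2D6 pathway (33% of clearance) drops to 0.36× activity: 0.33 × 0.36 = 0.1188.
The remaining 32% of clearance is unaffected.
CL_new/CL_old = 0.112 + 0.1188 + 0.32 = 0.5508.
New steady-state plasma level = 20.5 / 0.5508 = 37.2 μmol/L (concentration scales inversely with clearance).

37.2 μmol/L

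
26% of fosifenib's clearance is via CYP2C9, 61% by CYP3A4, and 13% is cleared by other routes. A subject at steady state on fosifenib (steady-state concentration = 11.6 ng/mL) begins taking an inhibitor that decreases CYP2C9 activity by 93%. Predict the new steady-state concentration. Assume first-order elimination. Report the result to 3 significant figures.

The CYP2C9 pathway (26% of clearance) is reduced to 0.07× activity: 0.26 × 0.07 = 0.0182.
CYP3A4 (61%) and the residual 13% are unaffected.
Relative clearance = 0.0182 + 0.61 + 0.13 = 0.7582.
Steady-state concentration ∝ 1/CL, so new value = 11.6 / 0.7582 = 15.3 ng/mL.

15.3 ng/mL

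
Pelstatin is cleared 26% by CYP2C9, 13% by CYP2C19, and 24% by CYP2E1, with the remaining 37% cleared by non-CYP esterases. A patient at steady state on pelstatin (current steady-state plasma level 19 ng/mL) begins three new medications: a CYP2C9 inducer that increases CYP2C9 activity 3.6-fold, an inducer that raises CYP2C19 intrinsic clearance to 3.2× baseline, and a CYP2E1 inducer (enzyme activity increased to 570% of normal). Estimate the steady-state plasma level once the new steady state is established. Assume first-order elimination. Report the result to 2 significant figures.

The CYP2C9 pathway (26% of clearance) is boosted to 3.6× activity: 0.26 × 3.6 = 0.936.
The CYP2C19 pathway (13% of clearance) increases to 3.2× activity: 0.13 × 3.2 = 0.416.
The CYP2E1 pathway (24% of clearance) rises to 5.7× activity: 0.24 × 5.7 = 1.368.
The remaining 37% of clearance is unaffected.
New clearance relative to baseline: 0.936 + 0.416 + 1.368 + 0.37 = 3.09.
Dividing the baseline by the relative clearance: 19 / 3.09 = 6.1 ng/mL.

6.1 ng/mL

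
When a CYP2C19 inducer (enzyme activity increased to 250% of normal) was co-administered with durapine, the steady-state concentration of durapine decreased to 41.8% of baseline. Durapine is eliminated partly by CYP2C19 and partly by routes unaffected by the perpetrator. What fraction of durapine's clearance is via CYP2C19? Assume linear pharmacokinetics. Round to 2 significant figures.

0.93

CL'/CL = 1 / 0.418 = 2.392
2.5·fm + (1 − fm) = 2.392
fm = (2.392 − 1) / (2.5 − 1) = 0.93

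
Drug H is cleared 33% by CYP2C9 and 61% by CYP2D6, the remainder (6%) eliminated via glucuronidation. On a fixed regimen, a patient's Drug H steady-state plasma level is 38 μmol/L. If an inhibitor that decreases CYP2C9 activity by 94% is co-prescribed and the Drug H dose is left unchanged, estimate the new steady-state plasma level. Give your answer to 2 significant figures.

55 μmol/L

CYP2C9: 0.33 × 0.06 = 0.0198
CYP2D6: 0.61 (unchanged)
Other: 0.06 (unchanged)
New clearance relative to baseline: 0.0198 + 0.61 + 0.06 = 0.6898.
Steady-state plasma level ∝ 1/CL, so new value = 38 / 0.6898 = 55 μmol/L.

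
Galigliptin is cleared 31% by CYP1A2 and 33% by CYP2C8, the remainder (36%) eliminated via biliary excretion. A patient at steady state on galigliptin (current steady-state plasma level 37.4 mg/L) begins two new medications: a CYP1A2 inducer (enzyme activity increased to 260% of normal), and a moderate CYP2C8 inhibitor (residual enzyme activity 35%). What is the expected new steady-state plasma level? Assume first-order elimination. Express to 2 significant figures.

29 mg/L

CYP1A2: 0.31 × 2.6 = 0.806
CYP2C8: 0.33 × 0.35 = 0.1155
Other: 0.36 (unchanged)
Relative clearance = 0.806 + 0.1155 + 0.36 = 1.2815.
New steady-state plasma level = 37.4 / 1.2815 = 29 mg/L (concentration scales inversely with clearance).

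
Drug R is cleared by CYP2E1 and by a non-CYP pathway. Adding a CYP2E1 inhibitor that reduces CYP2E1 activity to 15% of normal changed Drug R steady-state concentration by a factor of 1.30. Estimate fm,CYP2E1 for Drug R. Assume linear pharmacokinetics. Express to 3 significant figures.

CL'/CL = 1 / 1.30 = 0.7692
0.15·fm + (1 − fm) = 0.7692
fm = (0.7692 − 1) / (0.15 − 1) = 0.271

0.271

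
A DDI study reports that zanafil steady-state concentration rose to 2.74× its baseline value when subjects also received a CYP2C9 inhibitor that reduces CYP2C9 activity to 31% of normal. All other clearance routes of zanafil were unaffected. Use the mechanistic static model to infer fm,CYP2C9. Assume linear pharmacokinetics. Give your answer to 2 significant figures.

0.92

Let x = fm,CYP2C9. Because steady-state concentration ∝ 1/CL, relative clearance fell to 1/2.74 = 0.365.
Only the CYP2C9 route changed, so 0.365 = x·0.31 + (1 − x), giving x = 0.92.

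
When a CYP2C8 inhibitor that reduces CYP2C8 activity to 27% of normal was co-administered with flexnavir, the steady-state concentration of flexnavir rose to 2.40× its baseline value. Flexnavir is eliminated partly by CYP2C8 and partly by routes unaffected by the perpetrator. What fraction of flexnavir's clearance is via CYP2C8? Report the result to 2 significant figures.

0.80

Let fm be the CYP2C8 fraction. New clearance relative to baseline = fm × 0.27 + (1 − fm).
Steady-state concentration ratio = 1 / (new CL fraction), so new CL fraction = 1 / 2.40 = 0.4167.
fm × 0.27 + 1 − fm = 0.4167  ⇒  fm × (0.27 − 1) = −0.5833  ⇒  fm = 0.80.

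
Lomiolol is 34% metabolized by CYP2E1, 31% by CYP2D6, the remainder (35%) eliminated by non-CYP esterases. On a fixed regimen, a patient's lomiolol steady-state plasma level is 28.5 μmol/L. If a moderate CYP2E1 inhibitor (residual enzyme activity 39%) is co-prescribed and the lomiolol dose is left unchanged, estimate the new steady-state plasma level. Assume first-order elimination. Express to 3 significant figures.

36.0 μmol/L

CYP2E1: 0.34 × 0.39 = 0.1326
CYP2D6: 0.31 (unchanged)
Other: 0.35 (unchanged)
Relative clearance = 0.1326 + 0.31 + 0.35 = 0.7926.
With dosing unchanged, steady-state plasma level scales as 1/CL: 28.5 / 0.7926 = 36.0 μmol/L.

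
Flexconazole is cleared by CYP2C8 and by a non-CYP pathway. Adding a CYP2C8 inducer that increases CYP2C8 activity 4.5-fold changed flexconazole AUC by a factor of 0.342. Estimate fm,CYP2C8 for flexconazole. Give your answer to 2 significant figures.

Let fm be the CYP2C8 fraction. New clearance relative to baseline = fm × 4.5 + (1 − fm).
AUC ratio = 1 / (new CL fraction), so new CL fraction = 1 / 0.342 = 2.924.
fm × 4.5 + 1 − fm = 2.924  ⇒  fm × (4.5 − 1) = 1.924  ⇒  fm = 0.55.

0.55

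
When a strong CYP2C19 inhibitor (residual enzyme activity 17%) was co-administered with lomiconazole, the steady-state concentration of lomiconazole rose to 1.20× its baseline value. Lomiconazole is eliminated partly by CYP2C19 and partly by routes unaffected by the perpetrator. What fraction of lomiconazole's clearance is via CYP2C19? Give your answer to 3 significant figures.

Let x = fm,CYP2C19. Because steady-state concentration ∝ 1/CL, relative clearance fell to 1/1.20 = 0.8333.
Only the CYP2C19 route changed, so 0.8333 = x·0.17 + (1 − x), giving x = 0.201.

0.201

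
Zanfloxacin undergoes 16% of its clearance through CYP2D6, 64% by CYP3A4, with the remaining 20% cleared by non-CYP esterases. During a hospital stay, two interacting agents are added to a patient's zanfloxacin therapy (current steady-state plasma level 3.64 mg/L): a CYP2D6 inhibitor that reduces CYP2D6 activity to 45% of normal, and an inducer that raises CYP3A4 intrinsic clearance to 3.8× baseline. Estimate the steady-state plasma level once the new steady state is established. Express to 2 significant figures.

1.3 mg/L

CYP2D6: 0.16 × 0.45 = 0.072
CYP3A4: 0.64 × 3.8 = 2.432
Other: 0.2 (unchanged)
New clearance relative to baseline: 0.072 + 2.432 + 0.2 = 2.704.
New steady-state plasma level = 3.64 / 2.704 = 1.3 mg/L (concentration scales inversely with clearance).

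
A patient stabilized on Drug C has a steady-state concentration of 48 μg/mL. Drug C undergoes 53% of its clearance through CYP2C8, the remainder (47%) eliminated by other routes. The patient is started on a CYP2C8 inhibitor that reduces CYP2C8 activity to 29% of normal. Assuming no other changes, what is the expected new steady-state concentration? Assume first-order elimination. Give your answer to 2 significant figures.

77 μg/mL

CYP2C8: 0.53 × 0.29 = 0.1537
Other: 0.47 (unchanged)
New clearance relative to baseline: 0.1537 + 0.47 = 0.6237.
With dosing unchanged, steady-state concentration scales as 1/CL: 48 / 0.6237 = 77 μg/mL.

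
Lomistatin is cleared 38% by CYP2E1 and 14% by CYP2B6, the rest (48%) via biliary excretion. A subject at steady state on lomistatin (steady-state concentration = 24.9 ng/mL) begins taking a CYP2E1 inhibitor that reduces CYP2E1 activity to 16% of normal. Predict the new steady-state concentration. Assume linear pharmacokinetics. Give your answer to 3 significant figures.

36.6 ng/mL

CYP2E1: 0.38 × 0.16 = 0.0608
CYP2B6: 0.14 (unchanged)
Other: 0.48 (unchanged)
New clearance relative to baseline: 0.0608 + 0.14 + 0.48 = 0.6808.
With dosing unchanged, steady-state concentration scales as 1/CL: 24.9 / 0.6808 = 36.6 ng/mL.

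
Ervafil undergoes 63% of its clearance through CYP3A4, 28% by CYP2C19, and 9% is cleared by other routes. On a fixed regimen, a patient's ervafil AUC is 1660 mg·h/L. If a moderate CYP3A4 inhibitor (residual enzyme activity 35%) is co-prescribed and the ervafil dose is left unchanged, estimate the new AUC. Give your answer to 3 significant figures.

2.81 × 10³ mg·h/L

CYP3A4: 0.63 × 0.35 = 0.2205
CYP2C19: 0.28 (unchanged)
Other: 0.09 (unchanged)
Relative clearance = 0.2205 + 0.28 + 0.09 = 0.5905.
With dosing unchanged, AUC scales as 1/CL: 1660 / 0.5905 = 2.81 × 10³ mg·h/L.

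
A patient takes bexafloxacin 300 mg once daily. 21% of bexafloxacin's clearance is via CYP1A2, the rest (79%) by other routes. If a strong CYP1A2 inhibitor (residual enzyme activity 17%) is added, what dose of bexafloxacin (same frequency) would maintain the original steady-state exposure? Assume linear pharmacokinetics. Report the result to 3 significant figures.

248 mg

The CYP1A2 pathway (21% of clearance) drops to 0.17× activity: 0.21 × 0.17 = 0.0357.
The remaining 79% of clearance is unaffected.
New clearance relative to baseline: 0.0357 + 0.79 = 0.8257.
Css,avg = (dose rate)/CL, so holding Css fixed requires dose ∝ CL: 300 × 0.8257 = 248 mg.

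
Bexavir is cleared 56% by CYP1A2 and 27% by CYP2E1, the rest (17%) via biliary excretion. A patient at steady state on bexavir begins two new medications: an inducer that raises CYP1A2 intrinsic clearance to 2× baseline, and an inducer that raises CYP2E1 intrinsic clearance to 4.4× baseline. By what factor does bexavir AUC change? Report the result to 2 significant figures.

0.40

CYP1A2: 0.56 × 2 = 1.12
CYP2E1: 0.27 × 4.4 = 1.188
Other: 0.17 (unchanged)
CL_new/CL_old = 1.12 + 1.188 + 0.17 = 2.478.
AUC ∝ 1/CL: fold-change = 1 / 2.478 = 0.40.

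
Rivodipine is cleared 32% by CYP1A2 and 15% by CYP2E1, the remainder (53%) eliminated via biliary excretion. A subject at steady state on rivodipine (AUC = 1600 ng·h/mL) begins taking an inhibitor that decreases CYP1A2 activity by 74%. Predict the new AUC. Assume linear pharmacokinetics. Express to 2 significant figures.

The CYP1A2 pathway (32% of clearance) falls to 0.26× activity: 0.32 × 0.26 = 0.0832.
CYP2E1 (15%) and the residual 53% are unaffected.
New clearance relative to baseline: 0.0832 + 0.15 + 0.53 = 0.7632.
AUC ∝ 1/CL, so new value = 1600 / 0.7632 = 2.1 × 10³ ng·h/mL.

2.1 × 10³ ng·h/mL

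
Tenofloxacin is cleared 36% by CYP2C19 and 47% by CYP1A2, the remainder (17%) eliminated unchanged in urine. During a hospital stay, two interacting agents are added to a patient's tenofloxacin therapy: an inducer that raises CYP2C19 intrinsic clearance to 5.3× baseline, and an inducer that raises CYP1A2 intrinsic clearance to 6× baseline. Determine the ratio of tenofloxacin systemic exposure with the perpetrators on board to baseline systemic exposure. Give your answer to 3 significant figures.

CYP2C19: 0.36 × 5.3 = 1.908
CYP1A2: 0.47 × 6 = 2.82
Other: 0.17 (unchanged)
Relative clearance = 1.908 + 2.82 + 0.17 = 4.898.
Because systemic exposure varies inversely with clearance, the combined effect is 1 / 4.898 = 0.204.

0.204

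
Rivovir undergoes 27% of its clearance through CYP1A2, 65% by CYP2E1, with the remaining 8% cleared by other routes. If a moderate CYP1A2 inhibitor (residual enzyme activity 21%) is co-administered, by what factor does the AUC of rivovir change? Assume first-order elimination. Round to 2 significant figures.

1.3

The CYP1A2 pathway (27% of clearance) drops to 0.21× activity: 0.27 × 0.21 = 0.0567.
CYP2E1 (65%) and the residual 8% are unaffected.
CL_new/CL_old = 0.0567 + 0.65 + 0.08 = 0.7867.
AUC is inversely proportional to clearance, so the fold-change is 1 / 0.7867 = 1.3.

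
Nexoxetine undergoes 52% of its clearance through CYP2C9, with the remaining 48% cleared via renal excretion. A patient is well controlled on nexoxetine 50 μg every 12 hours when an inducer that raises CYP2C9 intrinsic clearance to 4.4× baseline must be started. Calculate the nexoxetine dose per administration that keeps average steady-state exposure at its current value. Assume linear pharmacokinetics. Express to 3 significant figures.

The CYP2C9 pathway (52% of clearance) is boosted to 4.4× activity: 0.52 × 4.4 = 2.288.
The remaining 48% of clearance is unaffected.
Relative clearance = 2.288 + 0.48 = 2.768.
Css,avg = (dose rate)/CL, so holding Css fixed requires dose ∝ CL: 50 × 2.768 = 138 μg.

138 μg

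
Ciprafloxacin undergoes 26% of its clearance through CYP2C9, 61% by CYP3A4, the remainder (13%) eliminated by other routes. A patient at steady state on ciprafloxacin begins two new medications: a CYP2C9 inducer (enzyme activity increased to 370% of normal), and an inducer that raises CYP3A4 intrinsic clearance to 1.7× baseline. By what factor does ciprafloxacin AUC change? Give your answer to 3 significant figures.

0.470

The CYP2C9 pathway (26% of clearance) is boosted to 3.7× activity: 0.26 × 3.7 = 0.962.
The CYP3A4 pathway (61% of clearance) rises to 1.7× activity: 0.61 × 1.7 = 1.037.
The remaining 13% of clearance is unaffected.
Relative clearance = 0.962 + 1.037 + 0.13 = 2.129.
Net AUC ratio = 1 / 2.129 = 0.470.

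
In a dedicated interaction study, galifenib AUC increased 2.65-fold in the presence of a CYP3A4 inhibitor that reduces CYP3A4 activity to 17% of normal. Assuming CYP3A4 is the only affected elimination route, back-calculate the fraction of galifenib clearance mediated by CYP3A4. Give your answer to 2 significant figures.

CL'/CL = 1 / 2.65 = 0.3774
0.17·fm + (1 − fm) = 0.3774
fm = (0.3774 − 1) / (0.17 − 1) = 0.75

0.75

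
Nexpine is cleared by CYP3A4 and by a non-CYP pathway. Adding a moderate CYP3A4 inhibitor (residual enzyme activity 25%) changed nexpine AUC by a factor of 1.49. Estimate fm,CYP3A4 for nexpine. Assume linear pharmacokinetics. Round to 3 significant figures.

0.438

Write x for the fraction cleared via CYP3A4. The observed AUC change means clearance fell to 1/1.49 = 0.6711 of baseline.
Setting x·0.25 + (1 − x) = 0.6711 and solving: x = (0.6711 − 1)/(0.25 − 1) = 0.438.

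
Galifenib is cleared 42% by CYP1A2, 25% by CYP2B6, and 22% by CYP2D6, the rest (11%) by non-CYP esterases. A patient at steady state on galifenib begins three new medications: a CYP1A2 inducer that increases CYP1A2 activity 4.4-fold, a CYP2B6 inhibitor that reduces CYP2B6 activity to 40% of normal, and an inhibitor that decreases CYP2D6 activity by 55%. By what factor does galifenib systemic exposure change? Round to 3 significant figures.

The CYP1A2 pathway (42% of clearance) is boosted to 4.4× activity: 0.42 × 4.4 = 1.848.
The CYP2B6 pathway (25% of clearance) drops to 0.4× activity: 0.25 × 0.4 = 0.1.
The CYP2D6 pathway (22% of clearance) drops to 0.45× activity: 0.22 × 0.45 = 0.099.
Non-CYP routes (11%) are unchanged.
Relative clearance = 1.848 + 0.1 + 0.099 + 0.11 = 2.157.
Systemic exposure ∝ 1/CL: fold-change = 1 / 2.157 = 0.464.

0.464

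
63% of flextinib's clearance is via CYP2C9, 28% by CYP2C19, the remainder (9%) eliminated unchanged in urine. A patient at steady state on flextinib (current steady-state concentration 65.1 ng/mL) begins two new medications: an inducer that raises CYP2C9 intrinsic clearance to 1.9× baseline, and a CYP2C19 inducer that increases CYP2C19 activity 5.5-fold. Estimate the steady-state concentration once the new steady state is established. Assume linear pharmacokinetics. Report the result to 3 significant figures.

The CYP2C9 pathway (63% of clearance) increases to 1.9× activity: 0.63 × 1.9 = 1.197.
The CYP2C19 pathway (28% of clearance) rises to 5.5× activity: 0.28 × 5.5 = 1.54.
The remaining 9% of clearance is unaffected.
CL_new/CL_old = 1.197 + 1.54 + 0.09 = 2.827.
New steady-state concentration = 65.1 / 2.827 = 23.0 ng/mL (concentration scales inversely with clearance).

23.0 ng/mL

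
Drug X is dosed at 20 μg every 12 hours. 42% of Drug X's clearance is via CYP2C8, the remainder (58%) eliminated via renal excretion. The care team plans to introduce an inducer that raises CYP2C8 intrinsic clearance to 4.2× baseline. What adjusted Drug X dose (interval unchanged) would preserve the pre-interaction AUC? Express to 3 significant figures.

46.9 μg

The CYP2C8 pathway (42% of clearance) rises to 4.2× activity: 0.42 × 4.2 = 1.764.
The remaining 58% of clearance is unaffected.
CL_new/CL_old = 1.764 + 0.58 = 2.344.
To maintain the same steady-state level, dose must scale with clearance: new dose = 20 × 2.344 = 46.9 μg.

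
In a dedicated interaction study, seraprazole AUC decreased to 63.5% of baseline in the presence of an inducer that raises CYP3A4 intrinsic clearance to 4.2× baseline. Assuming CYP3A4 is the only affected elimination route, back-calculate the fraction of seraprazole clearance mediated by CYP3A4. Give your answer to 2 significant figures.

Write x for the fraction cleared via CYP3A4. The observed AUC change means clearance rose to 1/0.635 = 1.575 of baseline.
Only the CYP3A4 route changed, so 1.575 = x·4.2 + (1 − x), giving x = 0.18.

0.18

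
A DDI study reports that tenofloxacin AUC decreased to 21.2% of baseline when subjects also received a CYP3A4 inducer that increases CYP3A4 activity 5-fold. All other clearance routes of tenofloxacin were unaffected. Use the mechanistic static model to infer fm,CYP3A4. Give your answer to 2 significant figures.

0.93

Let fm be the CYP3A4 fraction. New clearance relative to baseline = fm × 5 + (1 − fm).
AUC ratio = 1 / (new CL fraction), so new CL fraction = 1 / 0.212 = 4.717.
fm × 5 + 1 − fm = 4.717  ⇒  fm × (5 − 1) = 3.717  ⇒  fm = 0.93.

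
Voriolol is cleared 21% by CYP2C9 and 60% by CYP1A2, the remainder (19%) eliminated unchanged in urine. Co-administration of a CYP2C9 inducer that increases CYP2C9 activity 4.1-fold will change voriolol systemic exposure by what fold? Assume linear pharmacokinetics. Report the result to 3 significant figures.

0.606

The CYP2C9 pathway (21% of clearance) rises to 4.1× activity: 0.21 × 4.1 = 0.861.
CYP1A2 (60%) and the residual 19% are unaffected.
Relative clearance = 0.861 + 0.6 + 0.19 = 1.651.
Systemic exposure ratio = CL_old/CL_new = 1 / 1.651 = 0.606.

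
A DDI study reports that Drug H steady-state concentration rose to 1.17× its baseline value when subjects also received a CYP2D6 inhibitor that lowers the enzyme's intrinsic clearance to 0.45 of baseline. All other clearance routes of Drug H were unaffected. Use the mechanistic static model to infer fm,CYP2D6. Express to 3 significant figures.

CL'/CL = 1 / 1.17 = 0.8547
0.45·fm + (1 − fm) = 0.8547
fm = (0.8547 − 1) / (0.45 − 1) = 0.264

0.264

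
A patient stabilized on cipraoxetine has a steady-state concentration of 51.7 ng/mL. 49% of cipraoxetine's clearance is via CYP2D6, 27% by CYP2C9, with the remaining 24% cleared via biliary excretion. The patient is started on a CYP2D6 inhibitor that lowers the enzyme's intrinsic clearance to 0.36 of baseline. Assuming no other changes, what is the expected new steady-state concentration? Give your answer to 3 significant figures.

75.3 ng/mL

CYP2D6: 0.49 × 0.36 = 0.1764
CYP2C9: 0.27 (unchanged)
Other: 0.24 (unchanged)
CL_new/CL_old = 0.1764 + 0.27 + 0.24 = 0.6864.
With dosing unchanged, steady-state concentration scales as 1/CL: 51.7 / 0.6864 = 75.3 ng/mL.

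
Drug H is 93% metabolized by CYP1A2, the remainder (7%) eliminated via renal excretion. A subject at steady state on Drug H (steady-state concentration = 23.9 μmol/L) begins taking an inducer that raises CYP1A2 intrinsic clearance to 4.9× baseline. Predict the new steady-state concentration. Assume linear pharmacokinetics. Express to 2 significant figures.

The CYP1A2 pathway (93% of clearance) is boosted to 4.9× activity: 0.93 × 4.9 = 4.557.
Non-CYP routes (7%) are unchanged.
New clearance relative to baseline: 4.557 + 0.07 = 4.627.
New steady-state concentration = baseline ÷ relative clearance = 23.9 / 4.627 = 5.2 μmol/L.

5.2 μmol/L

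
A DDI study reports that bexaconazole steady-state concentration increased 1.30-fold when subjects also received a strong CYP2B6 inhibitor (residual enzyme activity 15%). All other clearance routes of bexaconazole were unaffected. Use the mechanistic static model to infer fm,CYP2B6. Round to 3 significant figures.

0.271

CL'/CL = 1 / 1.30 = 0.7692
0.15·fm + (1 − fm) = 0.7692
fm = (0.7692 − 1) / (0.15 − 1) = 0.271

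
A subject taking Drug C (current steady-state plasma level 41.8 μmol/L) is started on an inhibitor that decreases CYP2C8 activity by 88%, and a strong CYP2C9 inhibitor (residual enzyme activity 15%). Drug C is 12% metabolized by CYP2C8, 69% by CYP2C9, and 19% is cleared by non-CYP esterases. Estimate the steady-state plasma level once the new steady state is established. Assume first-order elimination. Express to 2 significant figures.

1.4 × 10² μmol/L

CYP2C8: 0.12 × 0.12 = 0.0144
CYP2C9: 0.69 × 0.15 = 0.1035
Other: 0.19 (unchanged)
CL_new/CL_old = 0.0144 + 0.1035 + 0.19 = 0.3079.
New steady-state plasma level = 41.8 / 0.3079 = 1.4 × 10² μmol/L (concentration scales inversely with clearance).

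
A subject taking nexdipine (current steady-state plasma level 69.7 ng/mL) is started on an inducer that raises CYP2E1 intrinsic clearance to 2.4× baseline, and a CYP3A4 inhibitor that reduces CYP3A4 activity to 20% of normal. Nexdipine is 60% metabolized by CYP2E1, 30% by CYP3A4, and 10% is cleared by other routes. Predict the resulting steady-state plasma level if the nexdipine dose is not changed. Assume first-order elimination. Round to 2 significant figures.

CYP2E1: 0.6 × 2.4 = 1.44
CYP3A4: 0.3 × 0.2 = 0.06
Other: 0.1 (unchanged)
Relative clearance = 1.44 + 0.06 + 0.1 = 1.6.
Dividing the baseline by the relative clearance: 69.7 / 1.6 = 44 ng/mL.

44 ng/mL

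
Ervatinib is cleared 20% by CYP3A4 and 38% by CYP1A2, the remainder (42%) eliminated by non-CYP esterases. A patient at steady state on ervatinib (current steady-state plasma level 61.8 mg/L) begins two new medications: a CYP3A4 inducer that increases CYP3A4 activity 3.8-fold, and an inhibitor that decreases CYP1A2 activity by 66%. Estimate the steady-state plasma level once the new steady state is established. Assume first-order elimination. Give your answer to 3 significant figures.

47.2 mg/L

CYP3A4: 0.2 × 3.8 = 0.76
CYP1A2: 0.38 × 0.34 = 0.1292
Other: 0.42 (unchanged)
CL_new/CL_old = 0.76 + 0.1292 + 0.42 = 1.3092.
New steady-state plasma level = 61.8 / 1.3092 = 47.2 mg/L (concentration scales inversely with clearance).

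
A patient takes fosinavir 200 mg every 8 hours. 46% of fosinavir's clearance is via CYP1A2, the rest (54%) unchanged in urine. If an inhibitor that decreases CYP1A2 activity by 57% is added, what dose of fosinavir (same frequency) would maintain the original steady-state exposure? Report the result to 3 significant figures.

148 mg

CYP1A2: 0.46 × 0.43 = 0.1978
Other: 0.54 (unchanged)
Relative clearance = 0.1978 + 0.54 = 0.7378.
Exposure is unchanged when dose changes in proportion to clearance. New dose = 200 mg × 0.7378 = 148 mg.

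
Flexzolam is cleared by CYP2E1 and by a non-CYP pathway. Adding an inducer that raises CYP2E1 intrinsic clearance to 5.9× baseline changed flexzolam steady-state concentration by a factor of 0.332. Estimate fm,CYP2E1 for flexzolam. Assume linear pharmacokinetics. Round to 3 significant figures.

0.411

Call the CYP2E1 fraction fm. After the interaction, CL_new/CL_old = fm × 5.9 + (1 − fm).
Steady-state concentration ratio = 1 / (new CL fraction), so new CL fraction = 1 / 0.332 = 3.012.
fm × 5.9 + 1 − fm = 3.012  ⇒  fm × (5.9 − 1) = 2.012  ⇒  fm = 0.411.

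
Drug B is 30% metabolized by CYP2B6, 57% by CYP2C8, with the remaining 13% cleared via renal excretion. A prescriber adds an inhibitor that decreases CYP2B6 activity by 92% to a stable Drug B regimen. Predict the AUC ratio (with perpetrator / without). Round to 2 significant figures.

1.4

The CYP2B6 pathway (30% of clearance) is reduced to 0.08× activity: 0.3 × 0.08 = 0.024.
CYP2C8 (57%) and the residual 13% are unaffected.
New clearance relative to baseline: 0.024 + 0.57 + 0.13 = 0.724.
Since AUC ∝ 1/CL, the ratio is 1 / 0.724 = 1.4.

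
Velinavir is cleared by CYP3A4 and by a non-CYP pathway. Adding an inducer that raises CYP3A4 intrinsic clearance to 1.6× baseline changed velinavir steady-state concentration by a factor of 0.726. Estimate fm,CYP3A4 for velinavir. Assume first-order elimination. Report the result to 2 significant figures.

0.63

CL'/CL = 1 / 0.726 = 1.377
1.6·fm + (1 − fm) = 1.377
fm = (1.377 − 1) / (1.6 − 1) = 0.63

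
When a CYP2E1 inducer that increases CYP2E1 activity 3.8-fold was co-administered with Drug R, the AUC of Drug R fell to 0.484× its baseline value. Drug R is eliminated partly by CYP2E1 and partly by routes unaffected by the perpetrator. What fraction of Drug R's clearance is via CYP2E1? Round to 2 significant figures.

0.38

CL'/CL = 1 / 0.484 = 2.066
3.8·fm + (1 − fm) = 2.066
fm = (2.066 − 1) / (3.8 − 1) = 0.38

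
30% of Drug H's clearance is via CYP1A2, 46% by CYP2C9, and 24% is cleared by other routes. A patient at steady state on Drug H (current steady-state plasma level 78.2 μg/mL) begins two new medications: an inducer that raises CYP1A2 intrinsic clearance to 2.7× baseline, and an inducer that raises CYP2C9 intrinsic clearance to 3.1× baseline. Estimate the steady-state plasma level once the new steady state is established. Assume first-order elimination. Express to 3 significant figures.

The CYP1A2 pathway (30% of clearance) increases to 2.7× activity: 0.3 × 2.7 = 0.81.
The CYP2C9 pathway (46% of clearance) is boosted to 3.1× activity: 0.46 × 3.1 = 1.426.
Non-CYP routes (24%) are unchanged.
Relative clearance = 0.81 + 1.426 + 0.24 = 2.476.
Steady-state plasma level ∝ 1/CL: new value = 78.2 / 2.476 = 31.6 μg/mL.

31.6 μg/mL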